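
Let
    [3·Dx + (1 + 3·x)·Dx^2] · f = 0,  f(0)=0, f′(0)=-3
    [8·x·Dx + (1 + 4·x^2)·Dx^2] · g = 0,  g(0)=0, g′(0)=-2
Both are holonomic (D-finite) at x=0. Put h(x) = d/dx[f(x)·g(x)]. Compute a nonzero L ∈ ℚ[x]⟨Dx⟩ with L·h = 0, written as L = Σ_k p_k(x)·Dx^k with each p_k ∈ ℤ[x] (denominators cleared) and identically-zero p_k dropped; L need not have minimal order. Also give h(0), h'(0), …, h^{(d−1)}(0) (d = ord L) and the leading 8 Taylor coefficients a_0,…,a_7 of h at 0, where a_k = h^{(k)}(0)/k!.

L = (1632 + 8496·x + 23040·x^2 + 110016·x^3 + 207360·x^4 + 269568·x^5 + 82944·x^7) + (418 + 6672·x + 44112·x^2 + 151488·x^3 + 393984·x^4 + 642816·x^5 + 725760·x^6 + 82944·x^7 + 290304·x^8)·Dx + (204 + 1844·x + 12096·x^2 + 47408·x^3 + 122880·x^4 + 240192·x^5 + 331776·x^6 + 361728·x^7 + 82944·x^8 + 165888·x^9)·Dx^2 + (25 + 246·x + 1217·x^2 + 4128·x^3 + 10624·x^4 + 22080·x^5 + 34272·x^6 + 41472·x^7 + 43776·x^8 + 13824·x^9 + 20736·x^10)·Dx^3  (order 3).
h: a_k = 0, 12, -27, 40, -285/2, 2772/5, -7623/5, 3984, …
ICs: h(0) = 0, h′(0) = 12, h′′(0) = -54.

f: a_k = 0, -3, 9/2, -9, 81/4, -243/5, 243/2, -2187/7, …
g: a_k = 0, -2, 0, 8/3, 0, -32/5, 0, 128/7, …
Sym-product of L_f,L_g gives L₀ (≤ ord 4).
Derive L from L₀ (diff closure).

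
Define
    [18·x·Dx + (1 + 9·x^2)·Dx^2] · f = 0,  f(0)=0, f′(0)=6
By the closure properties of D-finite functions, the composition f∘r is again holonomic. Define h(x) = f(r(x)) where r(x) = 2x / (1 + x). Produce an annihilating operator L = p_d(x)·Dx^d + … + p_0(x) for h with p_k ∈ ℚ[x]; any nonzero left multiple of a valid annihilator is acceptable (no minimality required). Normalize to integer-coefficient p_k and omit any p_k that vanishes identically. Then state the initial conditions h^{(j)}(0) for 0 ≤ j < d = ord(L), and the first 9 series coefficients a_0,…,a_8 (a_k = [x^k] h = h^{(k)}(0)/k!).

L = (2 + 74·x)·Dx + (1 + 2·x + 37·x^2)·Dx^2  (order 2).
h: a_k = 0, 12, -12, -132, 420, 11292/5, -14124, -248316/7, 454020, …
ICs: h(0) = 0, h′(0) = 12.

f: a_k = 0, 6, 0, -18, 0, 486/5, 0, -4374/7, 0, …
L₀ from L_f via x↦r, Dx↦r'^{-1}Dx.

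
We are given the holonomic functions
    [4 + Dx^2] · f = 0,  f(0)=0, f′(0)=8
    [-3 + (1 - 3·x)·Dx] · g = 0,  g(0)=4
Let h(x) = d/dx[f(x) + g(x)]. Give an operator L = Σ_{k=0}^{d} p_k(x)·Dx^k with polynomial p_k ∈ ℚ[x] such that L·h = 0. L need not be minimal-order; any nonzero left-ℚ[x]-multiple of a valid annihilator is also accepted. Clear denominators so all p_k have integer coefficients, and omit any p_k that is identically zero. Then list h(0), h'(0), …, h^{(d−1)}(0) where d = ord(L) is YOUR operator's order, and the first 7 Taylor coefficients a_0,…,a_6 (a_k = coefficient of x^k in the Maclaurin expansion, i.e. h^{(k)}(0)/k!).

L = (1344 - 288·x + 432·x^2) + (-116 + 396·x - 216·x^2 + 216·x^3)·Dx + (336 - 72·x + 108·x^2)·Dx^2 + (-29 + 99·x - 54·x^2 + 54·x^3)·Dx^3  (order 3).
h: a_k = 20, 72, 308, 1296, 14596/3, 17496, 2755588/45, …
ICs: h(0) = 20, h′(0) = 72, h′′(0) = 616.

f: a_k = 0, 8, 0, -16/3, 0, 16/15, 0, …
g: a_k = 4, 12, 36, 108, 324, 972, 2916, …
h₀=f+g: left-lcm gives L₀, ord ≤ 3.
Differentiate: ansatz ord ≤ ord L₀ ⇒ L.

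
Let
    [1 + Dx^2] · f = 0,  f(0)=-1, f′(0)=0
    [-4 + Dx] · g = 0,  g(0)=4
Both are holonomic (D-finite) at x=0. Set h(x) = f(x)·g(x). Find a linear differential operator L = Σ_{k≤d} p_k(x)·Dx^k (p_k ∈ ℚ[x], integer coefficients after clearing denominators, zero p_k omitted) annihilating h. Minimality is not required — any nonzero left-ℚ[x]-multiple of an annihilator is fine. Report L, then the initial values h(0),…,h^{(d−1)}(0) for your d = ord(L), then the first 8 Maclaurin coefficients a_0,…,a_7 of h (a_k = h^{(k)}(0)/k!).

f: a_k = -1, 0, 1/2, 0, -1/24, 0, 1/720, 0, …
g: a_k = 4, 16, 32, 128/3, 128/3, 512/15, 1024/45, 4096/315, …
L₀ := L_f ⊗_s L_g (sym. prod.), ord ≤ 2.
L = 17 - 8·Dx + Dx^2  (order 2).
h: a_k = -4, -16, -30, -104/3, -161/6, -202/15, -11/4, 727/315, …
ICs: h(0) = -4, h′(0) = -16.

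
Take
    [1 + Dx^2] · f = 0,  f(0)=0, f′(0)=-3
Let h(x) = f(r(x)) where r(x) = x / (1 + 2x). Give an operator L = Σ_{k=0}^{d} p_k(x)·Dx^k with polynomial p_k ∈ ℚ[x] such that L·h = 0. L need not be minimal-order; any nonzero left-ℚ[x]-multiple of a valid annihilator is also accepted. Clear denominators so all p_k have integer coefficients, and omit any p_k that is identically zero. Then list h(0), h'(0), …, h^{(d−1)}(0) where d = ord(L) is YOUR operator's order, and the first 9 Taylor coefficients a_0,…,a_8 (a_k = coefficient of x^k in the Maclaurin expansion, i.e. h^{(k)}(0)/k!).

L = 1 + (4 + 24·x + 48·x^2 + 32·x^3)·Dx + (1 + 8·x + 24·x^2 + 32·x^3 + 16·x^4)·Dx^2  (order 2).
h: a_k = 0, -3, 6, -23/2, 21, -1441/40, 225/4, -123479/1680, 6599/120, …
ICs: h(0) = 0, h′(0) = -3.

f: a_k = 0, -3, 0, 1/2, 0, -1/40, 0, 1/1680, 0, …
h₀=f(r): pull back L_f along r ⇒ L₀.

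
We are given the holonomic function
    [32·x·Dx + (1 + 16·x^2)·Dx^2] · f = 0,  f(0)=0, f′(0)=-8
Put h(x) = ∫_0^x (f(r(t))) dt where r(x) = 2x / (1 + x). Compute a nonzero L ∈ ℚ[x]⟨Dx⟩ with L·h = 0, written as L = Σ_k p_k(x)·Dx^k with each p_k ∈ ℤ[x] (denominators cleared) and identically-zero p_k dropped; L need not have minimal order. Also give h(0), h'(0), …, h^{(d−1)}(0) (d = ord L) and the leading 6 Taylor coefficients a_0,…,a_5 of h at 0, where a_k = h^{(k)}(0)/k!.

f: a_k = 0, -8, 0, 128/3, 0, -2048/5, …
Substitute x→r, Dx→(1/r')Dx; clear ⇒ L₀.
h=∫₀ˣh₀: take L = L₀·Dx.
L = (2 + 130·x)·Dx^2 + (1 + 2·x + 65·x^2)·Dx^3  (order 3).
h: a_k = 0, 0, -8, 16/3, 244/3, -1008/5, …
ICs: h(0) = 0, h′(0) = 0, h′′(0) = -16.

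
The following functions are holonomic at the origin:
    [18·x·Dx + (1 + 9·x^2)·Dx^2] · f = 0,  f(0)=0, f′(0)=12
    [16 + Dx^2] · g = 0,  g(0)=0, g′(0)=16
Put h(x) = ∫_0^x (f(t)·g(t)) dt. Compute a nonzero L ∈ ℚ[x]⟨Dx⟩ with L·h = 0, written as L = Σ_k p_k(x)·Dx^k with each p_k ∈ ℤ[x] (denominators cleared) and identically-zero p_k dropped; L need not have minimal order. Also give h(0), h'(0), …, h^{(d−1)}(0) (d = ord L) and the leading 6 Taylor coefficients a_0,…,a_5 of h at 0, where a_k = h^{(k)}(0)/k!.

f: a_k = 0, 12, 0, -36, 0, 972/5, …
g: a_k = 0, 16, 0, -128/3, 0, 512/15, …
h₀=f·g: eliminate ⇒ L₀, order ≤ 2·2.
h=∫₀ˣh₀: take L = L₀·Dx.
L = (20800 + 494784·x^2 + 2923776·x^4 + 11943936·x^6 + 26873856·x^8)·Dx + (19584·x + 342144·x^3 + 2239488·x^5 + 6718464·x^7)·Dx^2 + (1700 + 42732·x^2 + 318816·x^4 + 1492992·x^6 + 3359232·x^8)·Dx^3 + (1224·x + 21384·x^3 + 139968·x^5 + 419904·x^7)·Dx^4 + (25 + 738·x^2 + 8505·x^4 + 46656·x^6 + 104976·x^8)·Dx^5  (order 5).
h: a_k = 0, 0, 0, 64, 0, -1088/5, …
ICs: h(0) = 0, h′(0) = 0, h′′(0) = 0, h′′′(0) = 384, h′′′′(0) = 0.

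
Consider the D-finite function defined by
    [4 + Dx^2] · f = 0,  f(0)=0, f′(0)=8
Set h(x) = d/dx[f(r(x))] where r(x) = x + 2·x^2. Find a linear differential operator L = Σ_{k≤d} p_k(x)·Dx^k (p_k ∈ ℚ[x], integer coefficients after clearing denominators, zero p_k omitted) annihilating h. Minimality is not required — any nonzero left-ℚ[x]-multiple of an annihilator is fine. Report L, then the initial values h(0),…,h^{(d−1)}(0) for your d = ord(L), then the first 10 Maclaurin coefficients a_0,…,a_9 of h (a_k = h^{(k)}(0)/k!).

L = (52 + 64·x + 384·x^2 + 1024·x^3 + 1024·x^4) + (-12 - 48·x)·Dx + (1 + 8·x + 16·x^2)·Dx^2  (order 2).
h: a_k = 8, 32, -16, -128, -944/3, -192, 13408/45, 30208/45, 217744/315, 1216/21, …
ICs: h(0) = 8, h′(0) = 32.

f: a_k = 0, 8, 0, -16/3, 0, 16/15, 0, -32/315, 0, 16/2835, …
f∘r: x↦r, Dx↦Dx/r' in L_f ⇒ L₀.
Derive L from L₀ (diff closure).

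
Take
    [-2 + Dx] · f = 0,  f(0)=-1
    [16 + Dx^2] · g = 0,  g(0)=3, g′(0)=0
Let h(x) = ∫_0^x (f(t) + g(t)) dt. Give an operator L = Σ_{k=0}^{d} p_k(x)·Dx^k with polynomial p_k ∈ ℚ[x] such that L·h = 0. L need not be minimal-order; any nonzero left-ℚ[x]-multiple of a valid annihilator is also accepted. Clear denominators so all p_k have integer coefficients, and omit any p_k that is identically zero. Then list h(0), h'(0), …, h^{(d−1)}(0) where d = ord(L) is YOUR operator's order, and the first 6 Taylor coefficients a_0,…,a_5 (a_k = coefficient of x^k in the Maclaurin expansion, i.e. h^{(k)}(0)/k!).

f: a_k = -1, -2, -2, -4/3, -2/3, -4/15, …
g: a_k = 3, 0, -24, 0, 32, 0, …
Sum ⇒ L₀ = lclm(L_f,L_g) in ℚ(x)⟨Dx⟩.
∫: right-multiply L₀ by Dx.
L = -32·Dx + 16·Dx^2 - 2·Dx^3 + Dx^4  (order 4).
h: a_k = 0, 2, -1, -26/3, -1/3, 94/15, …
ICs: h(0) = 0, h′(0) = 2, h′′(0) = -2, h′′′(0) = -52.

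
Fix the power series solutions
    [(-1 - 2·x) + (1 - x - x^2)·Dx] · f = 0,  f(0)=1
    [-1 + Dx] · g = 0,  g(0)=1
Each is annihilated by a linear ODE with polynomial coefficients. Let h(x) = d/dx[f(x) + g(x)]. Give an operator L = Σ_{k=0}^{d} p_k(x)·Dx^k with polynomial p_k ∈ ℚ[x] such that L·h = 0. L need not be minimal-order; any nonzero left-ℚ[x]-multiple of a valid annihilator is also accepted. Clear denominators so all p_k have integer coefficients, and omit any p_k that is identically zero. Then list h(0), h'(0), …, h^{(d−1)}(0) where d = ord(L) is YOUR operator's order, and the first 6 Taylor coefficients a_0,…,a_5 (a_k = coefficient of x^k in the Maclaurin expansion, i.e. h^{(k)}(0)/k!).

f: a_k = 1, 1, 2, 3, 5, 8, …
g: a_k = 1, 1, 1/2, 1/6, 1/24, 1/120, …
f+g: L₀ = lclm(L_f,L_g), ord ≤ 1+1.
Derive L from L₀ (diff closure).
L = (14 + 46·x + 40·x^2 + 36·x^3 + 6·x^4) + (-17 - 48·x - 41·x^2 - 24·x^3 + 5·x^4 + 2·x^5)·Dx + (3 + 2·x + x^2 - 12·x^3 - 11·x^4 - 2·x^5)·Dx^2  (order 2).
h: a_k = 2, 5, 19/2, 121/6, 961/24, 9361/120, …
ICs: h(0) = 2, h′(0) = 5.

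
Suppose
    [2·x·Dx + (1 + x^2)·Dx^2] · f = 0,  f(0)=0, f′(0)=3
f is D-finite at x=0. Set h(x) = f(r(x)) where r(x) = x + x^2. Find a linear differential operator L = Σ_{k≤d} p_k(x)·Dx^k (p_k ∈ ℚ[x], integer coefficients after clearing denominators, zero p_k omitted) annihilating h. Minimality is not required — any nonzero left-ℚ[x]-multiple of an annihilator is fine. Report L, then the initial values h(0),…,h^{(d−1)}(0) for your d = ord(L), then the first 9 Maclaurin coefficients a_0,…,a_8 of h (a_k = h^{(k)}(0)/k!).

f: a_k = 0, 3, 0, -1, 0, 3/5, 0, -3/7, 0, …
L₀ from L_f via x↦r, Dx↦r'^{-1}Dx.
L = (-2 + 2·x + 8·x^2 + 12·x^3 + 6·x^4)·Dx + (1 + 2·x + x^2 + 4·x^3 + 5·x^4 + 2·x^5)·Dx^2  (order 2).
h: a_k = 0, 3, 3, -1, -3, -12/5, 2, 39/7, 3, …
ICs: h(0) = 0, h′(0) = 3.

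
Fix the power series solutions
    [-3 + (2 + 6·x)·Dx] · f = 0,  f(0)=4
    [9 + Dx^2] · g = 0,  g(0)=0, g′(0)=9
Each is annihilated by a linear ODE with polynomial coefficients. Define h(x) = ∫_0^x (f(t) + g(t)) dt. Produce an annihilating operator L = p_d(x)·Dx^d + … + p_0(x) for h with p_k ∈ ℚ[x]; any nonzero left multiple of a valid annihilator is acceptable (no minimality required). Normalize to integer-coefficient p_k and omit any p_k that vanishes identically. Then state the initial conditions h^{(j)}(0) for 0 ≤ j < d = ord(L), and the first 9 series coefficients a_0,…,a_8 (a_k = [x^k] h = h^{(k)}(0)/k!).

f: a_k = 4, 6, -9/2, 27/4, -405/32, 1701/64, -15309/256, 72171/512, -2814669/8192, …
g: a_k = 0, 9, 0, -27/2, 0, 243/40, 0, -729/560, 0, …
f+g: L₀ = lclm(L_f,L_g), ord ≤ 1+2.
Integrate: L := L₀·Dx.
L = (-63 - 216·x - 324·x^2)·Dx + (18 + 198·x + 648·x^2 + 648·x^3)·Dx^2 + (-7 - 24·x - 36·x^2)·Dx^3 + (2 + 22·x + 72·x^2 + 72·x^3)·Dx^4  (order 4).
h: a_k = 0, 4, 15/2, -3/2, -27/16, -81/32, 3483/640, -2187/256, 2502657/143360, …
ICs: h(0) = 0, h′(0) = 4, h′′(0) = 15, h′′′(0) = -9.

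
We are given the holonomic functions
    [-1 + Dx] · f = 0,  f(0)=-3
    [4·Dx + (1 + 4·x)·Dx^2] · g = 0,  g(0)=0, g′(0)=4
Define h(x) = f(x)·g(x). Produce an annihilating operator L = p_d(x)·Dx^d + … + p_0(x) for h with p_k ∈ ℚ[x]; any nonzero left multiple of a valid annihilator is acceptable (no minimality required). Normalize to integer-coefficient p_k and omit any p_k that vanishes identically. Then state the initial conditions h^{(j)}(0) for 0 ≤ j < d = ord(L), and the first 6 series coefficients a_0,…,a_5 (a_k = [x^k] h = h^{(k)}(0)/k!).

f: a_k = -3, -3, -3/2, -1/2, -1/8, -1/40, …
g: a_k = 0, 4, -8, 64/3, -64, 1024/5, …
L₀ := L_f ⊗_s L_g (sym. prod.), ord ≤ 2.
L = (-3 + 4·x) + (2 - 8·x)·Dx + (1 + 4·x)·Dx^2  (order 2).
h: a_k = 0, -12, 12, -46, 138, -4509/10, …
ICs: h(0) = 0, h′(0) = -12.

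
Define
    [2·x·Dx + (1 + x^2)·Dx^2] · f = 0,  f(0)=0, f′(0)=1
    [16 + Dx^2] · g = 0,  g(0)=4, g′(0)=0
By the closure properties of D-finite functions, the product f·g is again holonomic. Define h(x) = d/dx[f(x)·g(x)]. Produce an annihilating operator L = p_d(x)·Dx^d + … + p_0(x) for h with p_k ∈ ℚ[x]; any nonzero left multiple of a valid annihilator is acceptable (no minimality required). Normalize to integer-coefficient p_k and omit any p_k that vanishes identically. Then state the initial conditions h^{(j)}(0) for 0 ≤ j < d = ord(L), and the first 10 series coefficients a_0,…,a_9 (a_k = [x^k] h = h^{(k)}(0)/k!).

f: a_k = 0, 1, 0, -1/3, 0, 1/5, 0, -1/7, 0, 1/9, …
g: a_k = 4, 0, -32, 0, 128/3, 0, -1024/45, 0, 2048/315, 0, …
f·g: L₀ = L_f ⊗_s L_g, ord ≤ 2·2.
Differentiate: ansatz ord ≤ ord L₀ ⇒ L.
L = (32960 + 157056·x^2 + 319424·x^4 + 359424·x^6 + 242688·x^8 + 94208·x^10 + 16384·x^12) + (6752·x + 28736·x^3 + 49120·x^5 + 43520·x^7 + 20480·x^9 + 4096·x^11)·Dx + (3420 + 17320·x^2 + 37356·x^4 + 44272·x^6 + 30848·x^8 + 12032·x^10 + 2048·x^12)·Dx^2 + (422·x + 1796·x^3 + 3070·x^5 + 2720·x^7 + 1280·x^9 + 256·x^11)·Dx^3 + (85 + 469·x^2 + 1087·x^4 + 1363·x^6 + 980·x^8 + 384·x^10 + 64·x^12)·Dx^4  (order 4).
h: a_k = 4, 0, -100, 0, 812/3, 0, -13844/45, 0, 26116/105, 0, …
ICs: h(0) = 4, h′(0) = 0, h′′(0) = -200, h′′′(0) = 0.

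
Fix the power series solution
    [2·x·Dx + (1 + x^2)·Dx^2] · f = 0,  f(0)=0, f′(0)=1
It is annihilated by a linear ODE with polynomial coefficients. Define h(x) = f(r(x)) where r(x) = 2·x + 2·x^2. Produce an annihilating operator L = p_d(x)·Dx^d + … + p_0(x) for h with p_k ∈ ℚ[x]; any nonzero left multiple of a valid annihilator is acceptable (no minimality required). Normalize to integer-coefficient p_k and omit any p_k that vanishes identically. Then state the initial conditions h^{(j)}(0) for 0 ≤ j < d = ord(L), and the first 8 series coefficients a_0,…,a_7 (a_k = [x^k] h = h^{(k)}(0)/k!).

L = (-2 + 8·x + 32·x^2 + 48·x^3 + 24·x^4)·Dx + (1 + 2·x + 4·x^2 + 16·x^3 + 20·x^4 + 8·x^5)·Dx^2  (order 2).
h: a_k = 0, 2, 2, -8/3, -8, -8/5, 88/3, 320/7, …
ICs: h(0) = 0, h′(0) = 2.

f: a_k = 0, 1, 0, -1/3, 0, 1/5, 0, -1/7, …
L₀ from L_f via x↦r, Dx↦r'^{-1}Dx.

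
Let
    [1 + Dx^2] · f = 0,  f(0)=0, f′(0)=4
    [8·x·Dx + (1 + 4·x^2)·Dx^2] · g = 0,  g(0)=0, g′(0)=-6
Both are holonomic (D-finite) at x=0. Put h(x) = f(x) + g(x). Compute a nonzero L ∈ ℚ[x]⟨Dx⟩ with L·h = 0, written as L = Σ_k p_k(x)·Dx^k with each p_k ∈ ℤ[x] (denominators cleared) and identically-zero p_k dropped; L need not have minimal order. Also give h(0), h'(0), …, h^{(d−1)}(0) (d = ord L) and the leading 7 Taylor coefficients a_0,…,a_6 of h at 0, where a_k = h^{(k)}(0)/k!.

f: a_k = 0, 4, 0, -2/3, 0, 1/30, 0, …
g: a_k = 0, -6, 0, 8, 0, -96/5, 0, …
Weyl lclm of L_f,L_g ⇒ L₀ (ord ≤ 4).
L = (-376·x + 1600·x^3 + 128·x^5)·Dx + (-7 + 76·x^2 + 432·x^4 + 64·x^6)·Dx^2 + (-376·x + 1600·x^3 + 128·x^5)·Dx^3 + (-7 + 76·x^2 + 432·x^4 + 64·x^6)·Dx^4  (order 4).
h: a_k = 0, -2, 0, 22/3, 0, -115/6, 0, …
ICs: h(0) = 0, h′(0) = -2, h′′(0) = 0, h′′′(0) = 44.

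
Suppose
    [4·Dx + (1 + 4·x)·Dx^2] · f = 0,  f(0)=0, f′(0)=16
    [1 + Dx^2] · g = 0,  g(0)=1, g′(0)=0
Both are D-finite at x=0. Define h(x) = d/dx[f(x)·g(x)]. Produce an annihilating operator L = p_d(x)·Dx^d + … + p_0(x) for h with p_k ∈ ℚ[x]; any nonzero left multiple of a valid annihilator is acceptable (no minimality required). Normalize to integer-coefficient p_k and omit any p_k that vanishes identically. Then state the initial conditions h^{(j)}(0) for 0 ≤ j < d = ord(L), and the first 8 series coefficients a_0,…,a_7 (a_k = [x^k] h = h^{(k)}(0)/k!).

f: a_k = 0, 16, -32, 256/3, -256, 4096/5, -8192/3, 65536/7, …
g: a_k = 1, 0, -1/2, 0, 1/24, 0, -1/720, 0, …
Sym-product of L_f,L_g gives L₀ (≤ ord 4).
Derive L from L₀ (diff closure).
L = (-12355 - 1064·x - 6288·x^2 - 16128·x^3 - 13568·x^4 + 6144·x^5 + 4096·x^6) + (-3384 - 15968·x - 14080·x^2 - 15360·x^3 + 10240·x^4 + 8192·x^5)·Dx + (-12502 - 2384·x - 10016·x^2 - 19968·x^3 - 14848·x^4 + 12288·x^5 + 8192·x^6)·Dx^2 + (-3384 - 15968·x - 14080·x^2 - 15360·x^3 + 10240·x^4 + 8192·x^5)·Dx^3 + (-147 - 1320·x - 3728·x^2 - 3840·x^3 - 1280·x^4 + 6144·x^5 + 4096·x^6)·Dx^4  (order 4).
h: a_k = 16, -64, 232, -960, 3886, -15624, 940403/15, -11308784/45, …
ICs: h(0) = 16, h′(0) = -64, h′′(0) = 464, h′′′(0) = -5760.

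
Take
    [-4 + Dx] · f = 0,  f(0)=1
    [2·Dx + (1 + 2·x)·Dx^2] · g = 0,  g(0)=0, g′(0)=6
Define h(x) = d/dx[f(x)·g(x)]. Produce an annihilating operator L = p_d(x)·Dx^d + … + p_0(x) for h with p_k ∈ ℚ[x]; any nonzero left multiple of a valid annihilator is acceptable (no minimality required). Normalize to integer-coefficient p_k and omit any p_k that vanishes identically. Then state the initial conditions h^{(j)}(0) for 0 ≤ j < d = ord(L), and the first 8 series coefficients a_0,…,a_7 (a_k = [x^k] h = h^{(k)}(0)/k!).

f: a_k = 1, 4, 8, 32/3, 32/3, 128/15, 256/45, 1024/315, …
g: a_k = 0, 6, -6, 8, -12, 96/5, -32, 384/7, …
f·g: L₀ = L_f ⊗_s L_g, ord ≤ 1·2.
Derive L from L₀ (diff closure).
L = (16 + 64·x + 128·x^2) + (-8 - 40·x - 64·x^2)·Dx + (1 + 6·x + 8·x^2)·Dx^2  (order 2).
h: a_k = 6, 36, 96, 144, 176, 128, 2176/15, -256/15, …
ICs: h(0) = 6, h′(0) = 36.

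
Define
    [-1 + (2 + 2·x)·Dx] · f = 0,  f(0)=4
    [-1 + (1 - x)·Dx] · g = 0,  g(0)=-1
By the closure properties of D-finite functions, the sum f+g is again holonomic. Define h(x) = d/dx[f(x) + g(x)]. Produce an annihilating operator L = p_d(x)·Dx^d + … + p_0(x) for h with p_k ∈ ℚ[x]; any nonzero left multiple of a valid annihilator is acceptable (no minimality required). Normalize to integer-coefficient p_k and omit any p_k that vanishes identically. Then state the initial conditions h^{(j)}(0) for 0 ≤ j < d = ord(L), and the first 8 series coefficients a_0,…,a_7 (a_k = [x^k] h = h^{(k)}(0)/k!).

L = (-18 - 6·x) + (-21 - 54·x - 21·x^2)·Dx + (10 + 6·x - 10·x^2 - 6·x^3)·Dx^2  (order 2).
h: a_k = 1, -3, -9/4, -37/8, -285/64, -831/128, -3353/512, -8621/1024, …
ICs: h(0) = 1, h′(0) = -3.

f: a_k = 4, 2, -1/2, 1/4, -5/32, 7/64, -21/256, 33/512, …
g: a_k = -1, -1, -1, -1, -1, -1, -1, -1, …
f+g: L₀ = lclm(L_f,L_g), ord ≤ 1+1.
Derive L from L₀ (diff closure).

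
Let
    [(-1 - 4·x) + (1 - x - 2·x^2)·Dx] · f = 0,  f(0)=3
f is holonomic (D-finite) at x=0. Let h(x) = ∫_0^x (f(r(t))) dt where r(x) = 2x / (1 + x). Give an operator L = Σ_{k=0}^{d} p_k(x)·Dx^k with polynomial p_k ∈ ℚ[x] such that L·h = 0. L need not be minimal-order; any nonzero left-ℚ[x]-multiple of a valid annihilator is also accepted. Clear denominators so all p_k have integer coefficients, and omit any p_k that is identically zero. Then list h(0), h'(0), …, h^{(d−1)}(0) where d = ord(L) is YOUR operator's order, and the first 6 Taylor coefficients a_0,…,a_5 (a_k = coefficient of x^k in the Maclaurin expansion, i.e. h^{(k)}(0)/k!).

f: a_k = 3, 3, 9, 15, 33, 63, …
f∘r: x↦r, Dx↦Dx/r' in L_f ⇒ L₀.
h=∫₀ˣh₀: take L = L₀·Dx.
L = (2 + 18·x)·Dx + (-1 - x + 9·x^2 + 9·x^3)·Dx^2  (order 2).
h: a_k = 0, 3, 3, 10, 27/2, 54, …
ICs: h(0) = 0, h′(0) = 3.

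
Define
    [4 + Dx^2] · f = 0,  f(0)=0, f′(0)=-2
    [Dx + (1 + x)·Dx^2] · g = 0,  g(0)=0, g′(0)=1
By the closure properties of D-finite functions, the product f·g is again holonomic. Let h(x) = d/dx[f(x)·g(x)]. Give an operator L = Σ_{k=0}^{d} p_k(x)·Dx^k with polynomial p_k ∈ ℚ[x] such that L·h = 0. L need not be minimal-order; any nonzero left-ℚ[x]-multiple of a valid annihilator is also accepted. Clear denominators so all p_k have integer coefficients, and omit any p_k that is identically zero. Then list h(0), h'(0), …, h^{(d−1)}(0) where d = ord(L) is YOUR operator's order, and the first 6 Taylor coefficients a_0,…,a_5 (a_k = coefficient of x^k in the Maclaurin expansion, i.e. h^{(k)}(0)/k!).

L = (-56 + 896·x + 4416·x^2 + 8064·x^3 + 7136·x^4 + 3072·x^5 + 512·x^6) + (72 + 776·x + 2080·x^2 + 2400·x^3 + 1280·x^4 + 256·x^5)·Dx + (70 + 824·x + 2780·x^2 + 4416·x^3 + 3664·x^4 + 1536·x^5 + 256·x^6)·Dx^2 + (18 + 194·x + 520·x^2 + 600·x^3 + 320·x^4 + 64·x^5)·Dx^3 + (21 + 150·x + 419·x^2 + 600·x^3 + 470·x^4 + 192·x^5 + 32·x^6)·Dx^4  (order 4).
h: a_k = 0, -4, 3, 8/3, -5/6, -4/3, …
ICs: h(0) = 0, h′(0) = -4, h′′(0) = 6, h′′′(0) = 16.

f: a_k = 0, -2, 0, 4/3, 0, -4/15, …
g: a_k = 0, 1, -1/2, 1/3, -1/4, 1/5, …
h₀=f·g: eliminate ⇒ L₀, order ≤ 2·2.
Differentiate: ansatz ord ≤ ord L₀ ⇒ L.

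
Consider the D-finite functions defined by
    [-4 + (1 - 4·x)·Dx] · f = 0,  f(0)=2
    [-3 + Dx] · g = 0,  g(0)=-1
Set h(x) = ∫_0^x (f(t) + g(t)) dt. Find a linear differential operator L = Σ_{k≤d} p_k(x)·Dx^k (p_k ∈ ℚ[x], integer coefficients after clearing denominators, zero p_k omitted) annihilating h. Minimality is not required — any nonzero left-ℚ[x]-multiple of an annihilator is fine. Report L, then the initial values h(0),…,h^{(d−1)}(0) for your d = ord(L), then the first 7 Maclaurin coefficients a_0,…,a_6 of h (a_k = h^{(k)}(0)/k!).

f: a_k = 2, 8, 32, 128, 512, 2048, 8192, …
g: a_k = -1, -3, -9/2, -9/2, -27/8, -81/40, -81/80, …
Weyl lclm of L_f,L_g ⇒ L₀ (ord ≤ 2).
Integrate: L := L₀·Dx.
L = (-60 - 144·x)·Dx + (23 + 72·x - 144·x^2)·Dx^2 + (-1 - 8·x + 48·x^2)·Dx^3  (order 3).
h: a_k = 0, 1, 5/2, 55/6, 247/8, 4069/40, 81839/240, …
ICs: h(0) = 0, h′(0) = 1, h′′(0) = 5.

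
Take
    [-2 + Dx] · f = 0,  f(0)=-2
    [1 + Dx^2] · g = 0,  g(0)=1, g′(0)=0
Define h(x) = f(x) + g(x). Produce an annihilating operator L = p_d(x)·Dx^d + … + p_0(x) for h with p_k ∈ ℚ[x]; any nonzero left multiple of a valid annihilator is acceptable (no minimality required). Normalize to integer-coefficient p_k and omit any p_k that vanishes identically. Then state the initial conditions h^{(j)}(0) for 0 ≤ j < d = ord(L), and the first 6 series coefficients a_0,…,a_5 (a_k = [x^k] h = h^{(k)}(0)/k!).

L = -2 + Dx - 2·Dx^2 + Dx^3  (order 3).
h: a_k = -1, -4, -9/2, -8/3, -31/24, -8/15, …
ICs: h(0) = -1, h′(0) = -4, h′′(0) = -9.

f: a_k = -2, -4, -4, -8/3, -4/3, -8/15, …
g: a_k = 1, 0, -1/2, 0, 1/24, 0, …
h₀=f+g: left-lcm gives L₀, ord ≤ 3.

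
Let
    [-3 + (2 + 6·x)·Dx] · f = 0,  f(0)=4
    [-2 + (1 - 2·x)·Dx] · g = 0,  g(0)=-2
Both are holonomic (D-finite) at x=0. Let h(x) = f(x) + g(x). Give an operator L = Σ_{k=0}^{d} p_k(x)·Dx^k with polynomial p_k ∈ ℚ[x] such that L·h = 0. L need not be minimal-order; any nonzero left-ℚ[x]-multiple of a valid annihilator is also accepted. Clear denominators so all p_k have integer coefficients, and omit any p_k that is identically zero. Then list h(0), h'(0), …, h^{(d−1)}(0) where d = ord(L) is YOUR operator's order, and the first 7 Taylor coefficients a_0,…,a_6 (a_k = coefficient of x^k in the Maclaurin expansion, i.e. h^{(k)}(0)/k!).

L = (66 + 108·x) + (-41 - 156·x - 324·x^2)·Dx + (2 + 38·x + 24·x^2 - 216·x^3)·Dx^2  (order 2).
h: a_k = 2, 2, -25/2, -37/4, -1429/32, -2395/64, -48077/256, …
ICs: h(0) = 2, h′(0) = 2.

f: a_k = 4, 6, -9/2, 27/4, -405/32, 1701/64, -15309/256, …
g: a_k = -2, -4, -8, -16, -32, -64, -128, …
Sum ⇒ L₀ = lclm(L_f,L_g) in ℚ(x)⟨Dx⟩.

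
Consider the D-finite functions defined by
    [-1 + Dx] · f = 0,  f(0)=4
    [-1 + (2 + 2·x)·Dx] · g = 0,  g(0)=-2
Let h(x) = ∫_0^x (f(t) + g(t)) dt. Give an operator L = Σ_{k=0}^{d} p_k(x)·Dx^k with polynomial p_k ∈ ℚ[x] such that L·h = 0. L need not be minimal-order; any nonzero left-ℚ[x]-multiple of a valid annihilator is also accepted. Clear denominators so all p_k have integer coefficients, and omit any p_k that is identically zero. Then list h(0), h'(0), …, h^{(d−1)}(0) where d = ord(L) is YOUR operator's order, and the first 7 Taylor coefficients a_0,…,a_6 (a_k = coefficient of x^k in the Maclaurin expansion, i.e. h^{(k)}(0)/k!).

f: a_k = 4, 4, 2, 2/3, 1/6, 1/30, 1/180, …
g: a_k = -2, -1, 1/4, -1/8, 5/64, -7/128, 21/512, …
f+g: L₀ = lclm(L_f,L_g), ord ≤ 1+1.
Integrate: L := L₀·Dx.
L = (3 + 2·x)·Dx + (-5 - 8·x - 4·x^2)·Dx^2 + (2 + 6·x + 4·x^2)·Dx^3  (order 3).
h: a_k = 0, 2, 3/2, 3/4, 13/96, 47/960, -41/11520, …
ICs: h(0) = 0, h′(0) = 2, h′′(0) = 3.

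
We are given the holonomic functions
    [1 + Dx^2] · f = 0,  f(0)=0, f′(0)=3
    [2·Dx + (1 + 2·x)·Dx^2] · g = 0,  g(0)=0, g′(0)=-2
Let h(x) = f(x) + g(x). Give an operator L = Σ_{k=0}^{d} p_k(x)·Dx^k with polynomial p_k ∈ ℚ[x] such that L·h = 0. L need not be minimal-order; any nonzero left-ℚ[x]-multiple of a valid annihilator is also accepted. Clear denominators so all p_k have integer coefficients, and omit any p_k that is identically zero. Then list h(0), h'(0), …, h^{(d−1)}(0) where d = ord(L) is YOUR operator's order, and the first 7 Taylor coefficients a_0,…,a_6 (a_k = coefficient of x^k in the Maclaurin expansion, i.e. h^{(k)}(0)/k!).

f: a_k = 0, 3, 0, -1/2, 0, 1/40, 0, …
g: a_k = 0, -2, 2, -8/3, 4, -32/5, 32/3, …
h₀=f+g: left-lcm gives L₀, ord ≤ 4.
L = (50 + 8·x + 8·x^2)·Dx + (9 + 22·x + 12·x^2 + 8·x^3)·Dx^2 + (50 + 8·x + 8·x^2)·Dx^3 + (9 + 22·x + 12·x^2 + 8·x^3)·Dx^4  (order 4).
h: a_k = 0, 1, 2, -19/6, 4, -51/8, 32/3, …
ICs: h(0) = 0, h′(0) = 1, h′′(0) = 4, h′′′(0) = -19.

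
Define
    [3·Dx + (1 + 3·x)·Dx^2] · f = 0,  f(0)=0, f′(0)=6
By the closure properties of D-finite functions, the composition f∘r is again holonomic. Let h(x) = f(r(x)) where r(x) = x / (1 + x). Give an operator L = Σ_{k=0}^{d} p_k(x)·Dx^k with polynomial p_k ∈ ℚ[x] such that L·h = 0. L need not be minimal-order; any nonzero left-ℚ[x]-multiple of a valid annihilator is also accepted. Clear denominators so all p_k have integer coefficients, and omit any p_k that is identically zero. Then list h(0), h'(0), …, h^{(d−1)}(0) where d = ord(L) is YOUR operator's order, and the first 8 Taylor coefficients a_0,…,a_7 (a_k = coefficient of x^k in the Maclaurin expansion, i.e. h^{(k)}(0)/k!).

f: a_k = 0, 6, -9, 18, -81/2, 486/5, -243, 4374/7, …
h₀=f(r): pull back L_f along r ⇒ L₀.
L = (5 + 8·x)·Dx + (1 + 5·x + 4·x^2)·Dx^2  (order 2).
h: a_k = 0, 6, -15, 42, -255/2, 2046/5, -1365, 32766/7, …
ICs: h(0) = 0, h′(0) = 6.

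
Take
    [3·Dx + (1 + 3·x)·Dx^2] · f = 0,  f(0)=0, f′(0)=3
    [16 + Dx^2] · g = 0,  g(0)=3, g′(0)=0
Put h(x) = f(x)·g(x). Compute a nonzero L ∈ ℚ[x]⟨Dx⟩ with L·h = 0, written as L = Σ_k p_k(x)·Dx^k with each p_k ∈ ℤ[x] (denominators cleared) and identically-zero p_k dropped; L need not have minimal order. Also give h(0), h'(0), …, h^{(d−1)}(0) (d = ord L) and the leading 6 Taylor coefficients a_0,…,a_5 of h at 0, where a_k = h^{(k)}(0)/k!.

L = (2272 + 127488·x + 781056·x^2 + 1769472·x^3 + 1327104·x^4) + (4416 + 50112·x + 165888·x^2 + 165888·x^3)·Dx + (1022 + 19392·x + 102816·x^2 + 221184·x^3 + 165888·x^4)·Dx^2 + (276 + 3132·x + 10368·x^2 + 10368·x^3)·Dx^3 + (55 + 714·x + 3375·x^2 + 6912·x^3 + 5184·x^4)·Dx^4  (order 4).
h: a_k = 0, 9, -27/2, -45, 189/4, 129/5, …
ICs: h(0) = 0, h′(0) = 9, h′′(0) = -27, h′′′(0) = -270.

f: a_k = 0, 3, -9/2, 9, -81/4, 243/5, …
g: a_k = 3, 0, -24, 0, 32, 0, …
Sym-product of L_f,L_g gives L₀ (≤ ord 4).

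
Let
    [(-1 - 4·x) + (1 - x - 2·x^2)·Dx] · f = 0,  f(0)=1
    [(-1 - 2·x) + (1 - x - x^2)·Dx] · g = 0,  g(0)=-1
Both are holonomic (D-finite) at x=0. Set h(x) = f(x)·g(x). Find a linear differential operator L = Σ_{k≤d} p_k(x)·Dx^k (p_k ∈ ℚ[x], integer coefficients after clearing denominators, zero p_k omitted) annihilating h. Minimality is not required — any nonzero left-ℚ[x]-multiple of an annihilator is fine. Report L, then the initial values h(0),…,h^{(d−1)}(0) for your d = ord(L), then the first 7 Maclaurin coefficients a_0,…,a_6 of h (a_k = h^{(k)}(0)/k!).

f: a_k = 1, 1, 3, 5, 11, 21, 43, …
g: a_k = -1, -1, -2, -3, -5, -8, -13, …
f·g: L₀ = L_f ⊗_s L_g, ord ≤ 1·1.
L = (-2 - 4·x + 9·x^2 + 8·x^3) + (1 - 2·x - 2·x^2 + 3·x^3 + 2·x^4)·Dx  (order 1).
h: a_k = -1, -2, -6, -13, -30, -64, -137, …
ICs: h(0) = -1.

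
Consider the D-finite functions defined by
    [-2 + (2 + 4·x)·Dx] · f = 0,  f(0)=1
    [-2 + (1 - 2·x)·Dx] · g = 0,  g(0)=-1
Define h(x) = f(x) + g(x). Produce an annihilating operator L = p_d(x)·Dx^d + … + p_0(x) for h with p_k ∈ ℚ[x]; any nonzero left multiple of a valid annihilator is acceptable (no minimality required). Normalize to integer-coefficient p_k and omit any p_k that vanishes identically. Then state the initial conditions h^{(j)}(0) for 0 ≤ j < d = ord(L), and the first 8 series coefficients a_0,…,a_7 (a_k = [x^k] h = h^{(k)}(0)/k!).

L = (10 + 12·x) + (-9 - 28·x - 36·x^2)·Dx + (1 + 6·x - 4·x^2 - 24·x^3)·Dx^2  (order 2).
h: a_k = 0, -1, -9/2, -15/2, -133/8, -249/8, -1045/16, -2015/16, …
ICs: h(0) = 0, h′(0) = -1.

f: a_k = 1, 1, -1/2, 1/2, -5/8, 7/8, -21/16, 33/16, …
g: a_k = -1, -2, -4, -8, -16, -32, -64, -128, …
h₀=f+g: left-lcm gives L₀, ord ≤ 2.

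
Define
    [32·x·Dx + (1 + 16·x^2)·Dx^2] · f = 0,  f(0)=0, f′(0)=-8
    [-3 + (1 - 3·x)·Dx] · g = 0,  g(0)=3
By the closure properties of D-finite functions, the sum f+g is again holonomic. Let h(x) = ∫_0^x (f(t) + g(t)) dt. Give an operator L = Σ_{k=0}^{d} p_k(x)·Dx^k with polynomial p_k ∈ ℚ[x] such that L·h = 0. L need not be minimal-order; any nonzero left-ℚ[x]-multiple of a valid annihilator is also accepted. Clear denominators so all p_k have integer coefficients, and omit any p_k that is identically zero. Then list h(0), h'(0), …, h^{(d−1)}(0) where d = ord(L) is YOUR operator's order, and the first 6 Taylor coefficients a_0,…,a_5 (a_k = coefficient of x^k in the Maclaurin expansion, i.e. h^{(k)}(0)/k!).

L = (96 - 1152·x - 4608·x^2)·Dx^2 + (-43 + 96·x - 240·x^2 - 4608·x^3)·Dx^3 + (3 + 7·x + 112·x^3 - 768·x^4)·Dx^4  (order 4).
h: a_k = 0, 3, 1/2, 9, 371/12, 243/5, …
ICs: h(0) = 0, h′(0) = 3, h′′(0) = 1, h′′′(0) = 54.

f: a_k = 0, -8, 0, 128/3, 0, -2048/5, …
g: a_k = 3, 9, 27, 81, 243, 729, …
Weyl lclm of L_f,L_g ⇒ L₀ (ord ≤ 3).
∫: right-multiply L₀ by Dx.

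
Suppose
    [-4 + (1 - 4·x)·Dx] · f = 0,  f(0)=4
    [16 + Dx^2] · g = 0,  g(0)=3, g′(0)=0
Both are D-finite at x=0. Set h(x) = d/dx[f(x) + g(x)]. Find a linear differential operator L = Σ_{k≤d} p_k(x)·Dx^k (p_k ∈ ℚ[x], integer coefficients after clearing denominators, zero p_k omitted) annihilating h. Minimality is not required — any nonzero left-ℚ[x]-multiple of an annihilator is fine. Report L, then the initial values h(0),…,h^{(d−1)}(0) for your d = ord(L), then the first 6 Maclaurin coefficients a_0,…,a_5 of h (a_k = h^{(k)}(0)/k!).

f: a_k = 4, 16, 64, 256, 1024, 4096, …
g: a_k = 3, 0, -24, 0, 32, 0, …
Weyl lclm of L_f,L_g ⇒ L₀ (ord ≤ 3).
h=h₀': d/dx-closure on L₀ ⇒ L.
L = (1664 - 1024·x + 2048·x^2) + (-112 + 576·x - 768·x^2 + 1024·x^3)·Dx + (104 - 64·x + 128·x^2)·Dx^2 + (-7 + 36·x - 48·x^2 + 64·x^3)·Dx^3  (order 3).
h: a_k = 16, 80, 768, 4224, 20480, 491008/5, …
ICs: h(0) = 16, h′(0) = 80, h′′(0) = 1536.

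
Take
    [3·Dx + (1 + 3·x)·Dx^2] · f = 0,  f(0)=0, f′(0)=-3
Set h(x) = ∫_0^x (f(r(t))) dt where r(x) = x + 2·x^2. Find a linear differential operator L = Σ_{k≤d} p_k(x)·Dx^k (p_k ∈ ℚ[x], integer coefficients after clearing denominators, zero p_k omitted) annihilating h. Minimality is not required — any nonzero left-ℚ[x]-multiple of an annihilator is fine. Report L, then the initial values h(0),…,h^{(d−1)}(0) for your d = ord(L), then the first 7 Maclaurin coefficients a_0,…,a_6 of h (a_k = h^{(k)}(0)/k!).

L = (-1 + 12·x + 24·x^2)·Dx^2 + (1 + 7·x + 18·x^2 + 24·x^3)·Dx^3  (order 3).
h: a_k = 0, 0, -3/2, -1/2, 9/4, -63/20, 9/10, …
ICs: h(0) = 0, h′(0) = 0, h′′(0) = -3.

f: a_k = 0, -3, 9/2, -9, 81/4, -243/5, 243/2, …
L₀ from L_f via x↦r, Dx↦r'^{-1}Dx.
h=∫₀ˣh₀: take L = L₀·Dx.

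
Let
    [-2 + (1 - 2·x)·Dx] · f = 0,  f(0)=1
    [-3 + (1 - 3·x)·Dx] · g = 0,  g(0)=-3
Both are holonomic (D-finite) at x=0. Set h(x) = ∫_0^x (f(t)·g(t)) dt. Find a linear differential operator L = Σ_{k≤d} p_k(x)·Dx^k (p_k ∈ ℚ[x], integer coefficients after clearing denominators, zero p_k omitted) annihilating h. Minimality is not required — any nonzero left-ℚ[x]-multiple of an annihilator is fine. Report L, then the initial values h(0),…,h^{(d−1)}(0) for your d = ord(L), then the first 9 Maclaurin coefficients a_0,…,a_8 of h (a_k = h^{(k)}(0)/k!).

L = (-5 + 12·x)·Dx + (1 - 5·x + 6·x^2)·Dx^2  (order 2).
h: a_k = 0, -3, -15/2, -19, -195/4, -633/5, -665/2, -6177/7, -18915/8, …
ICs: h(0) = 0, h′(0) = -3.

f: a_k = 1, 2, 4, 8, 16, 32, 64, 128, 256, …
g: a_k = -3, -9, -27, -81, -243, -729, -2187, -6561, -19683, …
L₀ := L_f ⊗_s L_g (sym. prod.), ord ≤ 1.
h=∫₀ˣh₀: take L = L₀·Dx.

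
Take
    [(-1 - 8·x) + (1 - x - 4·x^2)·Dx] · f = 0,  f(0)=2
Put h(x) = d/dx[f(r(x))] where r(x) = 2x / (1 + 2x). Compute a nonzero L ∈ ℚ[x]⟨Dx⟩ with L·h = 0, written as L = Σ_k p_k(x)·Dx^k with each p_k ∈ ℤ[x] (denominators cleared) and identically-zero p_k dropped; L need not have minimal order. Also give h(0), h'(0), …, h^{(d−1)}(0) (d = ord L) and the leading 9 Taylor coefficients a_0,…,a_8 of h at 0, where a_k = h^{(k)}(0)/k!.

f: a_k = 2, 2, 10, 18, 58, 130, 362, 882, 2330, …
Change of var in L_f (x↦r) gives L₀.
Derive L from L₀ (diff closure).
L = (16 + 96·x + 960·x^2 + 1152·x^3) + (-1 - 22·x - 60·x^2 + 248·x^3 + 576·x^4)·Dx  (order 1).
h: a_k = 4, 64, 0, 2048, -5120, 61440, -258048, 1900544, -9584640, …
ICs: h(0) = 4.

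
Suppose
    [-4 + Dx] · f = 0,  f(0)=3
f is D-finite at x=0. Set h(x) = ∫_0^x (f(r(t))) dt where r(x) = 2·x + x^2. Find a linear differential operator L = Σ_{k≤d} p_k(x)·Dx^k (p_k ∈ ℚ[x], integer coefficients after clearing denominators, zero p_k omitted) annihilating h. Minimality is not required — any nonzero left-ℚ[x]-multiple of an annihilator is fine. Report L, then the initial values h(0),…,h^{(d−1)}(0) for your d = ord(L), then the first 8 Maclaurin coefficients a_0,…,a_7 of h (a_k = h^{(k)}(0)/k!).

f: a_k = 3, 12, 24, 32, 32, 128/5, 256/15, 1024/105, …
Substitute x→r, Dx→(1/r')Dx; clear ⇒ L₀.
h=∫h₀ ⇒ L = L₀·Dx.
L = (-8 - 8·x)·Dx + Dx^2  (order 2).
h: a_k = 0, 3, 12, 36, 88, 184, 1696/5, 59104/105, …
ICs: h(0) = 0, h′(0) = 3.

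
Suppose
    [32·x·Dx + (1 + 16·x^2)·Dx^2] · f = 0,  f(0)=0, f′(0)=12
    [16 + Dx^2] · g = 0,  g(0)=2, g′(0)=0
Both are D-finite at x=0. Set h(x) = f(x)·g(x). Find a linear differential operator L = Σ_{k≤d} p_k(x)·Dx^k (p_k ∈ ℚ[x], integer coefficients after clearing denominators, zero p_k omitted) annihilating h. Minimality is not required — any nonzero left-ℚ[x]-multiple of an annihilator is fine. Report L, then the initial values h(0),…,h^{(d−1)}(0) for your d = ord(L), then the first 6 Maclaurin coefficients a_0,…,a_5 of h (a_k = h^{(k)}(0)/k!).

f: a_k = 0, 12, 0, -64, 0, 3072/5, …
g: a_k = 2, 0, -16, 0, 64/3, 0, …
Product ⇒ symmetric product L₀, ord ≤ 4.
L = (1280 + 53248·x^2 + 360448·x^4 + 2097152·x^6 + 8388608·x^8) + (1536·x + 40960·x^3 + 393216·x^5 + 2097152·x^7)·Dx + (96 + 4096·x^2 + 36864·x^4 + 262144·x^6 + 1048576·x^8)·Dx^2 + (96·x + 2560·x^3 + 24576·x^5 + 131072·x^7)·Dx^3 + (1 + 48·x^2 + 896·x^4 + 8192·x^6 + 32768·x^8)·Dx^4  (order 4).
h: a_k = 0, 24, 0, -320, 0, 12544/5, …
ICs: h(0) = 0, h′(0) = 24, h′′(0) = 0, h′′′(0) = -1920.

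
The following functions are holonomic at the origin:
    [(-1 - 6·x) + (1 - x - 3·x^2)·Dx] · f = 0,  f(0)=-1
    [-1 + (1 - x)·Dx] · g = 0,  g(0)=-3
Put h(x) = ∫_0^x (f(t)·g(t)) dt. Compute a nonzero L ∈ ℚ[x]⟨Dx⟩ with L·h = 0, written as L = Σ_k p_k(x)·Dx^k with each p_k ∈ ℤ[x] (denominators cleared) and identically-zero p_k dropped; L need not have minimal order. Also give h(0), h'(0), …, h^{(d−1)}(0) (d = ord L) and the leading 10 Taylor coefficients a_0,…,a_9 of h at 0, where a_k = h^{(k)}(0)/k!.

f: a_k = -1, -1, -4, -7, -19, -40, -97, -217, -508, -1159, …
g: a_k = -3, -3, -3, -3, -3, -3, -3, -3, -3, -3, …
Sym-product of L_f,L_g gives L₀ (≤ ord 1).
∫: right-multiply L₀ by Dx.
L = (-2 - 4·x + 9·x^2)·Dx + (1 - 2·x - 2·x^2 + 3·x^3)·Dx^2  (order 2).
h: a_k = 0, 3, 3, 6, 39/4, 96/5, 36, 507/7, 579/4, 298, …
ICs: h(0) = 0, h′(0) = 3.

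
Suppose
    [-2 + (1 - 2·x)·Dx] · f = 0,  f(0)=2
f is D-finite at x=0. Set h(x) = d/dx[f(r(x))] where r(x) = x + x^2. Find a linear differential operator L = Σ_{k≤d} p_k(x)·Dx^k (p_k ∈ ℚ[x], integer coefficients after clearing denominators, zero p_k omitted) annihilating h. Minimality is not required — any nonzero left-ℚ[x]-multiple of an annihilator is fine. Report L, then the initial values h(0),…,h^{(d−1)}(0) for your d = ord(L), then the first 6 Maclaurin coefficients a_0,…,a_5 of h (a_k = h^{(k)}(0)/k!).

L = (6 + 12·x + 12·x^2) + (-1 + 6·x^2 + 4·x^3)·Dx  (order 1).
h: a_k = 4, 24, 96, 352, 1200, 3936, …
ICs: h(0) = 4.

f: a_k = 2, 4, 8, 16, 32, 64, …
h₀=f(r): pull back L_f along r ⇒ L₀.
h₀' ⇒ L via d/dx closure of L₀.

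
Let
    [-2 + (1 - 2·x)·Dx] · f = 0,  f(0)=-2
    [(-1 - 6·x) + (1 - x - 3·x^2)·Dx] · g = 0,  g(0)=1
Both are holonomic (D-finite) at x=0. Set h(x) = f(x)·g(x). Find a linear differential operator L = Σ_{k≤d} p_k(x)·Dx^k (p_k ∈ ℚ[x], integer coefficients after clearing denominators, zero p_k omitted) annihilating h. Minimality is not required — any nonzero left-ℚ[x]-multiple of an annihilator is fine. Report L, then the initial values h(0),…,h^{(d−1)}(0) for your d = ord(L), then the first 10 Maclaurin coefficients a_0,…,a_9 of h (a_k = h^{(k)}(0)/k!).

f: a_k = -2, -4, -8, -16, -32, -64, -128, -256, -512, -1024, …
g: a_k = 1, 1, 4, 7, 19, 40, 97, 217, 508, 1159, …
Product ⇒ symmetric product L₀, ord ≤ 1.
L = (-3 - 2·x + 18·x^2) + (1 - 3·x - x^2 + 6·x^3)·Dx  (order 1).
h: a_k = -2, -6, -20, -54, -146, -372, -938, -2310, -5636, -13590, …
ICs: h(0) = -2.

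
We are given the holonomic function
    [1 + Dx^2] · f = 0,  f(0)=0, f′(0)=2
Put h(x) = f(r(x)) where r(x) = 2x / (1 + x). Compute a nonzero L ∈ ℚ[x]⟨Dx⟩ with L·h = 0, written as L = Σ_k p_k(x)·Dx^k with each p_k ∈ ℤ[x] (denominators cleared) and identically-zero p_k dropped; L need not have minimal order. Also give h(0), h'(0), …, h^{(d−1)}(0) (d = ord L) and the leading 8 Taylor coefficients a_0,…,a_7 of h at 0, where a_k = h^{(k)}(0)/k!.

f: a_k = 0, 2, 0, -1/3, 0, 1/60, 0, -1/2520, …
h₀=f(r): pull back L_f along r ⇒ L₀.
L = 4 + (2 + 6·x + 6·x^2 + 2·x^3)·Dx + (1 + 4·x + 6·x^2 + 4·x^3 + x^4)·Dx^2  (order 2).
h: a_k = 0, 4, -4, 4/3, 4, -172/15, 20, -8836/315, …
ICs: h(0) = 0, h′(0) = 4.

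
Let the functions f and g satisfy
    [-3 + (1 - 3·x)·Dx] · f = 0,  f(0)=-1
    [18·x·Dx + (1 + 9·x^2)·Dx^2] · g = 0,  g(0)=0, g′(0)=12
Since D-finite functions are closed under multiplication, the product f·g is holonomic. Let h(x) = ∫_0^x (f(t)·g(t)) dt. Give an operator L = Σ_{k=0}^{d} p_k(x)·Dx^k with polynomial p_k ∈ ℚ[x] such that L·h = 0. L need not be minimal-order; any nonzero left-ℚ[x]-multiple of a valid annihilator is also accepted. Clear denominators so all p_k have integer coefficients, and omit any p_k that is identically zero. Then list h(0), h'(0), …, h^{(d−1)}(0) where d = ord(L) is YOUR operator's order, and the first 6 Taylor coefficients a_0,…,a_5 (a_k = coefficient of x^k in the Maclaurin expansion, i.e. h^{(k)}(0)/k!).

L = 54·x·Dx + (6 - 18·x + 108·x^2)·Dx^2 + (-1 + 3·x - 9·x^2 + 27·x^3)·Dx^3  (order 3).
h: a_k = 0, 0, -6, -12, -18, -216/5, …
ICs: h(0) = 0, h′(0) = 0, h′′(0) = -12.

f: a_k = -1, -3, -9, -27, -81, -243, …
g: a_k = 0, 12, 0, -36, 0, 972/5, …
L₀ := L_f ⊗_s L_g (sym. prod.), ord ≤ 2.
h=∫₀ˣh₀: take L = L₀·Dx.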